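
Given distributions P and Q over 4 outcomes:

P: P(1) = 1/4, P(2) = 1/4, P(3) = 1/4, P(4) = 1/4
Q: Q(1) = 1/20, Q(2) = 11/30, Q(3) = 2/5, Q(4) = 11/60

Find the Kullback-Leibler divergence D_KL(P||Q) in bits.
0.3847 bits

D_KL(P||Q) = Σ P(x) log₂(P(x)/Q(x))

Computing term by term:
  P(1)·log₂(P(1)/Q(1)) = (1/4)·log₂((1/4)/(1/20)) = 0.58048
  P(2)·log₂(P(2)/Q(2)) = (1/4)·log₂((1/4)/(11/30)) = -0.13814
  P(3)·log₂(P(3)/Q(3)) = (1/4)·log₂((1/4)/(2/5)) = -0.16952
  P(4)·log₂(P(4)/Q(4)) = (1/4)·log₂((1/4)/(11/60)) = 0.11186

D_KL(P||Q) = 0.58048 - 0.13814 - 0.16952 + 0.11186 = 0.38468 ≈ 0.3847 bits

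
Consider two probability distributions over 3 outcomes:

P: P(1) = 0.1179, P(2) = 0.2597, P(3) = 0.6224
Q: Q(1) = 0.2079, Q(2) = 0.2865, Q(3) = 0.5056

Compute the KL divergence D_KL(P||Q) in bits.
0.0533 bits

D_KL(P||Q) = Σ P(x) log₂(P(x)/Q(x))

Computing term by term:
  P(1)·log₂(P(1)/Q(1)) = 0.1179·log₂(0.1179/0.2079) = -0.09648
  P(2)·log₂(P(2)/Q(2)) = 0.2597·log₂(0.2597/0.2865) = -0.03680
  P(3)·log₂(P(3)/Q(3)) = 0.6224·log₂(0.6224/0.5056) = 0.18662

D_KL(P||Q) = -0.09648 - 0.03680 + 0.18662 = 0.05334 ≈ 0.0533 bits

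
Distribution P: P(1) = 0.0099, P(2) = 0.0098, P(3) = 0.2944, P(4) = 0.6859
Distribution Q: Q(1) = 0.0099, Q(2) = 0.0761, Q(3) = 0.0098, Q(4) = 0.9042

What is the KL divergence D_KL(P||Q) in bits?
1.1428 bits

D_KL(P||Q) = Σ P(x) log₂(P(x)/Q(x))

Computing term by term:
  P(1)·log₂(P(1)/Q(1)) = 0.0099·log₂(0.0099/0.0099) = 0.00000
  P(2)·log₂(P(2)/Q(2)) = 0.0098·log₂(0.0098/0.0761) = -0.02898
  P(3)·log₂(P(3)/Q(3)) = 0.2944·log₂(0.2944/0.0098) = 1.44517
  P(4)·log₂(P(4)/Q(4)) = 0.6859·log₂(0.6859/0.9042) = -0.27343

D_KL(P||Q) = 0.00000 - 0.02898 + 1.44517 - 0.27343 = 1.14276 ≈ 1.1428 bits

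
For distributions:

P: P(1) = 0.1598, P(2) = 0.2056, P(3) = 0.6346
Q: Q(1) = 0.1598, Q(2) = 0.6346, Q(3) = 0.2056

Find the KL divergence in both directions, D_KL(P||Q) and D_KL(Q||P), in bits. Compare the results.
D_KL(P||Q) = 0.6976 bits, D_KL(Q||P) = 0.6976 bits. The two directions give exactly the same value for this pair.

D_KL(P||Q) = Σ P(x) log₂(P(x)/Q(x))

Computing term by term:
  P(1)·log₂(P(1)/Q(1)) = 0.1598·log₂(0.1598/0.1598) = 0.00000
  P(2)·log₂(P(2)/Q(2)) = 0.2056·log₂(0.2056/0.6346) = -0.33431
  P(3)·log₂(P(3)/Q(3)) = 0.6346·log₂(0.6346/0.2056) = 1.03186

D_KL(P||Q) = 0.00000 - 0.33431 + 1.03186 = 0.69755 ≈ 0.6976 bits

D_KL(Q||P) = Σ Q(x) log₂(Q(x)/P(x))

Computing term by term:
  Q(1)·log₂(Q(1)/P(1)) = 0.1598·log₂(0.1598/0.1598) = 0.00000
  Q(2)·log₂(Q(2)/P(2)) = 0.6346·log₂(0.6346/0.2056) = 1.03186
  Q(3)·log₂(Q(3)/P(3)) = 0.2056·log₂(0.2056/0.6346) = -0.33431

D_KL(Q||P) = 0.00000 + 1.03186 - 0.33431 = 0.69755 ≈ 0.6976 bits

These ARE equal here. Q is P with outcomes relabeled (Q(2) = P(3), Q(3) = P(2)) by a relabeling that is its own inverse, so the two sums contain exactly the same terms in a different order. This is a special case — KL divergence is not symmetric in general: D_KL(P||Q) ≠ D_KL(Q||P) for most P, Q.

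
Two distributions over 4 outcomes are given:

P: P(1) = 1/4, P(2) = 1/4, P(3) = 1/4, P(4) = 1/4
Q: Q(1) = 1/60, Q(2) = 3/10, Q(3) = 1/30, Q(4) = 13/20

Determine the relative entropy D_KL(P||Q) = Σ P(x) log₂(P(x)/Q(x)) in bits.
1.2931 bits

D_KL(P||Q) = Σ P(x) log₂(P(x)/Q(x))

Computing term by term:
  P(1)·log₂(P(1)/Q(1)) = (1/4)·log₂((1/4)/(1/60)) = 0.97672
  P(2)·log₂(P(2)/Q(2)) = (1/4)·log₂((1/4)/(3/10)) = -0.06576
  P(3)·log₂(P(3)/Q(3)) = (1/4)·log₂((1/4)/(1/30)) = 0.72672
  P(4)·log₂(P(4)/Q(4)) = (1/4)·log₂((1/4)/(13/20)) = -0.34463

D_KL(P||Q) = 0.97672 - 0.06576 + 0.72672 - 0.34463 = 1.29305 ≈ 1.2931 bits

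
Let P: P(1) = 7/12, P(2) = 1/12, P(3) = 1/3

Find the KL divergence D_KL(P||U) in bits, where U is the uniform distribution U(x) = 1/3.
0.3043 bits

U(i) = 1/3 for all i

D_KL(P||U) = Σ P(x) log₂(P(x) / (1/3))
           = Σ P(x) log₂(P(x)) + log₂(3)
           = log₂(3) - H(P)

H(P) = -Σ P(x) log₂(P(x)):
  -P(1)·log₂(P(1)) = -(7/12)·log₂(7/12) = 0.45360
  -P(2)·log₂(P(2)) = -(1/12)·log₂(1/12) = 0.29875
  -P(3)·log₂(P(3)) = -(1/3)·log₂(1/3) = 0.52832
H(P) = 0.45360 + 0.29875 + 0.52832 = 1.28067 bits

log₂(3) = 1.58496 bits

D_KL(P||U) = 1.58496 - 1.28067 = 0.30429 ≈ 0.3043 bits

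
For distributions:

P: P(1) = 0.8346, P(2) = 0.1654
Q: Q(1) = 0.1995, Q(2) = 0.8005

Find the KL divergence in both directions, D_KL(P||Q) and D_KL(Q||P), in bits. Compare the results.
D_KL(P||Q) = 1.3469 bits, D_KL(Q||P) = 1.4092 bits. D_KL(Q||P) is larger than D_KL(P||Q) by 0.0623 bits; the two directions differ.

D_KL(P||Q) = Σ P(x) log₂(P(x)/Q(x))

Computing term by term:
  P(1)·log₂(P(1)/Q(1)) = 0.8346·log₂(0.8346/0.1995) = 1.72320
  P(2)·log₂(P(2)/Q(2)) = 0.1654·log₂(0.1654/0.8005) = -0.37628

D_KL(P||Q) = 1.72320 - 0.37628 = 1.34692 ≈ 1.3469 bits

D_KL(Q||P) = Σ Q(x) log₂(Q(x)/P(x))

Computing term by term:
  Q(1)·log₂(Q(1)/P(1)) = 0.1995·log₂(0.1995/0.8346) = -0.41191
  Q(2)·log₂(Q(2)/P(2)) = 0.8005·log₂(0.8005/0.1654) = 1.82109

D_KL(Q||P) = -0.41191 + 1.82109 = 1.40918 ≈ 1.4092 bits

These are NOT equal (difference: 0.0623 bits). KL divergence is asymmetric: D_KL(P||Q) ≠ D_KL(Q||P) in general.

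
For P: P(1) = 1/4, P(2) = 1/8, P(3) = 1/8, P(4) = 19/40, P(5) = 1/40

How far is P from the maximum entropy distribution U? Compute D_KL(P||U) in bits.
0.4287 bits

U(i) = 1/5 for all i

D_KL(P||U) = Σ P(x) log₂(P(x) / (1/5))
           = Σ P(x) log₂(P(x)) + log₂(5)
           = log₂(5) - H(P)

H(P) = -Σ P(x) log₂(P(x)):
  -P(1)·log₂(P(1)) = -(1/4)·log₂(1/4) = 0.50000
  -P(2)·log₂(P(2)) = -(1/8)·log₂(1/8) = 0.37500
  -P(3)·log₂(P(3)) = -(1/8)·log₂(1/8) = 0.37500
  -P(4)·log₂(P(4)) = -(19/40)·log₂(19/40) = 0.51015
  -P(5)·log₂(P(5)) = -(1/40)·log₂(1/40) = 0.13305
H(P) = 0.50000 + 0.37500 + 0.37500 + 0.51015 + 0.13305 = 1.89320 bits

log₂(5) = 2.32193 bits

D_KL(P||U) = 2.32193 - 1.89320 = 0.42873 ≈ 0.4287 bits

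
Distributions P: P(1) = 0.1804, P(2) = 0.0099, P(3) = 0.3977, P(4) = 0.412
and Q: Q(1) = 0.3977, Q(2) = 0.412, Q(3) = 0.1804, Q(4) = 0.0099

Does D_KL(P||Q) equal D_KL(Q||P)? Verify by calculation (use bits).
D_KL(P||Q) = 2.4108 bits, D_KL(Q||P) = 2.4108 bits. Yes — for this pair D_KL(P||Q) = D_KL(Q||P).

D_KL(P||Q) = Σ P(x) log₂(P(x)/Q(x))

Computing term by term:
  P(1)·log₂(P(1)/Q(1)) = 0.1804·log₂(0.1804/0.3977) = -0.20574
  P(2)·log₂(P(2)/Q(2)) = 0.0099·log₂(0.0099/0.412) = -0.05325
  P(3)·log₂(P(3)/Q(3)) = 0.3977·log₂(0.3977/0.1804) = 0.45357
  P(4)·log₂(P(4)/Q(4)) = 0.412·log₂(0.412/0.0099) = 2.21618

D_KL(P||Q) = -0.20574 - 0.05325 + 0.45357 + 2.21618 = 2.41076 ≈ 2.4108 bits

D_KL(Q||P) = Σ Q(x) log₂(Q(x)/P(x))

Computing term by term:
  Q(1)·log₂(Q(1)/P(1)) = 0.3977·log₂(0.3977/0.1804) = 0.45357
  Q(2)·log₂(Q(2)/P(2)) = 0.412·log₂(0.412/0.0099) = 2.21618
  Q(3)·log₂(Q(3)/P(3)) = 0.1804·log₂(0.1804/0.3977) = -0.20574
  Q(4)·log₂(Q(4)/P(4)) = 0.0099·log₂(0.0099/0.412) = -0.05325

D_KL(Q||P) = 0.45357 + 2.21618 - 0.20574 - 0.05325 = 2.41076 ≈ 2.4108 bits

These ARE equal here. Q is P with outcomes relabeled (Q(1) = P(3), Q(2) = P(4), Q(3) = P(1), Q(4) = P(2)) by a relabeling that is its own inverse, so the two sums contain exactly the same terms in a different order. This is a special case — KL divergence is not symmetric in general: D_KL(P||Q) ≠ D_KL(Q||P) for most P, Q.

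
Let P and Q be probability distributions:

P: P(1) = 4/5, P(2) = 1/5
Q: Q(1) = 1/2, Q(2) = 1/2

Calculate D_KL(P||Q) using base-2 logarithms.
0.2781 bits

D_KL(P||Q) = Σ P(x) log₂(P(x)/Q(x))

Computing term by term:
  P(1)·log₂(P(1)/Q(1)) = (4/5)·log₂((4/5)/(1/2)) = 0.54246
  P(2)·log₂(P(2)/Q(2)) = (1/5)·log₂((1/5)/(1/2)) = -0.26439

D_KL(P||Q) = 0.54246 - 0.26439 = 0.27807 ≈ 0.2781 bits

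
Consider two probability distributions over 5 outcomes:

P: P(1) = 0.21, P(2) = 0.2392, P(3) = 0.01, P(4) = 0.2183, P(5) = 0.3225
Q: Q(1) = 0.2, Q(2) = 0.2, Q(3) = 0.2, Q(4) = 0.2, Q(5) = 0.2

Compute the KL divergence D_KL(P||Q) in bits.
0.2832 bits

D_KL(P||Q) = Σ P(x) log₂(P(x)/Q(x))

Computing term by term:
  P(1)·log₂(P(1)/Q(1)) = 0.21·log₂(0.21/0.2) = 0.01478
  P(2)·log₂(P(2)/Q(2)) = 0.2392·log₂(0.2392/0.2) = 0.06177
  P(3)·log₂(P(3)/Q(3)) = 0.01·log₂(0.01/0.2) = -0.04322
  P(4)·log₂(P(4)/Q(4)) = 0.2183·log₂(0.2183/0.2) = 0.02757
  P(5)·log₂(P(5)/Q(5)) = 0.3225·log₂(0.3225/0.2) = 0.22230

D_KL(P||Q) = 0.01478 + 0.06177 - 0.04322 + 0.02757 + 0.22230 = 0.28320 ≈ 0.2832 bits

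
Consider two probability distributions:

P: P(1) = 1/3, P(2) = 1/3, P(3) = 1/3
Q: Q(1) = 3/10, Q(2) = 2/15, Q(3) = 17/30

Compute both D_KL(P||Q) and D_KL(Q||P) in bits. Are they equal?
D_KL(P||Q) = 0.2361 bits, D_KL(Q||P) = 0.2119 bits. No, they are not equal.

D_KL(P||Q) = Σ P(x) log₂(P(x)/Q(x))

Computing term by term:
  P(1)·log₂(P(1)/Q(1)) = (1/3)·log₂((1/3)/(3/10)) = 0.05067
  P(2)·log₂(P(2)/Q(2)) = (1/3)·log₂((1/3)/(2/15)) = 0.44064
  P(3)·log₂(P(3)/Q(3)) = (1/3)·log₂((1/3)/(17/30)) = -0.25518

D_KL(P||Q) = 0.05067 + 0.44064 - 0.25518 = 0.23613 ≈ 0.2361 bits

D_KL(Q||P) = Σ Q(x) log₂(Q(x)/P(x))

Computing term by term:
  Q(1)·log₂(Q(1)/P(1)) = (3/10)·log₂((3/10)/(1/3)) = -0.04560
  Q(2)·log₂(Q(2)/P(2)) = (2/15)·log₂((2/15)/(1/3)) = -0.17626
  Q(3)·log₂(Q(3)/P(3)) = (17/30)·log₂((17/30)/(1/3)) = 0.43380

D_KL(Q||P) = -0.04560 - 0.17626 + 0.43380 = 0.21194 ≈ 0.2119 bits

These are NOT equal (difference: 0.0242 bits). KL divergence is asymmetric: D_KL(P||Q) ≠ D_KL(Q||P) in general.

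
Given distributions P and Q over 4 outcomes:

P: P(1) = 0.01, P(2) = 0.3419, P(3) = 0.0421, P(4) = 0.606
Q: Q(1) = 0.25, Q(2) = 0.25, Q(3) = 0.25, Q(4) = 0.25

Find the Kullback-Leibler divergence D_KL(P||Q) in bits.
0.7739 bits

D_KL(P||Q) = Σ P(x) log₂(P(x)/Q(x))

Computing term by term:
  P(1)·log₂(P(1)/Q(1)) = 0.01·log₂(0.01/0.25) = -0.04644
  P(2)·log₂(P(2)/Q(2)) = 0.3419·log₂(0.3419/0.25) = 0.15442
  P(3)·log₂(P(3)/Q(3)) = 0.0421·log₂(0.0421/0.25) = -0.10820
  P(4)·log₂(P(4)/Q(4)) = 0.606·log₂(0.606/0.25) = 0.77410

D_KL(P||Q) = -0.04644 + 0.15442 - 0.10820 + 0.77410 = 0.77388 ≈ 0.7739 bits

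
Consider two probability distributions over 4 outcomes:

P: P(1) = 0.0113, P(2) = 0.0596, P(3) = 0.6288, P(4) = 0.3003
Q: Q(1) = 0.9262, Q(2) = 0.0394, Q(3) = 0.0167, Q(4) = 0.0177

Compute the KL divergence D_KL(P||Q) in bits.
4.4819 bits

D_KL(P||Q) = Σ P(x) log₂(P(x)/Q(x))

Computing term by term:
  P(1)·log₂(P(1)/Q(1)) = 0.0113·log₂(0.0113/0.9262) = -0.07183
  P(2)·log₂(P(2)/Q(2)) = 0.0596·log₂(0.0596/0.0394) = 0.03559
  P(3)·log₂(P(3)/Q(3)) = 0.6288·log₂(0.6288/0.0167) = 3.29157
  P(4)·log₂(P(4)/Q(4)) = 0.3003·log₂(0.3003/0.0177) = 1.22660

D_KL(P||Q) = -0.07183 + 0.03559 + 3.29157 + 1.22660 = 4.48193 ≈ 4.4819 bits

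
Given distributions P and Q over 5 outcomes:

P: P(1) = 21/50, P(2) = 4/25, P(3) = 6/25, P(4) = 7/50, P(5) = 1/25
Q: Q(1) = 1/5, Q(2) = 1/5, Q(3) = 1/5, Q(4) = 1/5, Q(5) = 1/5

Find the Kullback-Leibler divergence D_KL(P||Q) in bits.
0.2963 bits

D_KL(P||Q) = Σ P(x) log₂(P(x)/Q(x))

Computing term by term:
  P(1)·log₂(P(1)/Q(1)) = (21/50)·log₂((21/50)/(1/5)) = 0.44956
  P(2)·log₂(P(2)/Q(2)) = (4/25)·log₂((4/25)/(1/5)) = -0.05151
  P(3)·log₂(P(3)/Q(3)) = (6/25)·log₂((6/25)/(1/5)) = 0.06313
  P(4)·log₂(P(4)/Q(4)) = (7/50)·log₂((7/50)/(1/5)) = -0.07204
  P(5)·log₂(P(5)/Q(5)) = (1/25)·log₂((1/25)/(1/5)) = -0.09288

D_KL(P||Q) = 0.44956 - 0.05151 + 0.06313 - 0.07204 - 0.09288 = 0.29626 ≈ 0.2963 bits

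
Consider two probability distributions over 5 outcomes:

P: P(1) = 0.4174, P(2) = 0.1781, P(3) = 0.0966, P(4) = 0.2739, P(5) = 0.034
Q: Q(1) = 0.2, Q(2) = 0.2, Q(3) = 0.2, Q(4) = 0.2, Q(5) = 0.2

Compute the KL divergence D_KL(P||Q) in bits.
0.3492 bits

D_KL(P||Q) = Σ P(x) log₂(P(x)/Q(x))

Computing term by term:
  P(1)·log₂(P(1)/Q(1)) = 0.4174·log₂(0.4174/0.2) = 0.44304
  P(2)·log₂(P(2)/Q(2)) = 0.1781·log₂(0.1781/0.2) = -0.02980
  P(3)·log₂(P(3)/Q(3)) = 0.0966·log₂(0.0966/0.2) = -0.10142
  P(4)·log₂(P(4)/Q(4)) = 0.2739·log₂(0.2739/0.2) = 0.12425
  P(5)·log₂(P(5)/Q(5)) = 0.034·log₂(0.034/0.2) = -0.08692

D_KL(P||Q) = 0.44304 - 0.02980 - 0.10142 + 0.12425 - 0.08692 = 0.34915 ≈ 0.3492 bits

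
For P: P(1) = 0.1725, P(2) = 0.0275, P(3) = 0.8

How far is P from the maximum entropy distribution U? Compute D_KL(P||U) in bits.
0.7475 bits

U(i) = 1/3 for all i

D_KL(P||U) = Σ P(x) log₂(P(x) / (1/3))
           = Σ P(x) log₂(P(x)) + log₂(3)
           = log₂(3) - H(P)

H(P) = -Σ P(x) log₂(P(x)):
  -P(1)·log₂(P(1)) = -(0.1725)·log₂(0.1725) = 0.43734
  -P(2)·log₂(P(2)) = -(0.0275)·log₂(0.0275) = 0.14257
  -P(3)·log₂(P(3)) = -(0.8)·log₂(0.8) = 0.25754
H(P) = 0.43734 + 0.14257 + 0.25754 = 0.83745 bits

log₂(3) = 1.58496 bits

D_KL(P||U) = 1.58496 - 0.83745 = 0.74751 ≈ 0.7475 bits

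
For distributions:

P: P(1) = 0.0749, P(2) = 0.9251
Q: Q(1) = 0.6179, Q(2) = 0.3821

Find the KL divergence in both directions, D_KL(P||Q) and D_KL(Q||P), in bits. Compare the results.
D_KL(P||Q) = 0.9521 bits, D_KL(Q||P) = 1.3937 bits. D_KL(Q||P) is larger than D_KL(P||Q) by 0.4416 bits; the two directions differ.

D_KL(P||Q) = Σ P(x) log₂(P(x)/Q(x))

Computing term by term:
  P(1)·log₂(P(1)/Q(1)) = 0.0749·log₂(0.0749/0.6179) = -0.22802
  P(2)·log₂(P(2)/Q(2)) = 0.9251·log₂(0.9251/0.3821) = 1.18011

D_KL(P||Q) = -0.22802 + 1.18011 = 0.95209 ≈ 0.9521 bits

D_KL(Q||P) = Σ Q(x) log₂(Q(x)/P(x))

Computing term by term:
  Q(1)·log₂(Q(1)/P(1)) = 0.6179·log₂(0.6179/0.0749) = 1.88110
  Q(2)·log₂(Q(2)/P(2)) = 0.3821·log₂(0.3821/0.9251) = -0.48743

D_KL(Q||P) = 1.88110 - 0.48743 = 1.39367 ≈ 1.3937 bits

These are NOT equal (difference: 0.4416 bits). KL divergence is asymmetric: D_KL(P||Q) ≠ D_KL(Q||P) in general.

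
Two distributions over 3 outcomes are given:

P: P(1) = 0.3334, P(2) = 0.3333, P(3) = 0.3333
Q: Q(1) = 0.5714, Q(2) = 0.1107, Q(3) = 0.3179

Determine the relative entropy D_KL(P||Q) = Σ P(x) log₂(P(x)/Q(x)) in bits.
0.2936 bits

D_KL(P||Q) = Σ P(x) log₂(P(x)/Q(x))

Computing term by term:
  P(1)·log₂(P(1)/Q(1)) = 0.3334·log₂(0.3334/0.5714) = -0.25913
  P(2)·log₂(P(2)/Q(2)) = 0.3333·log₂(0.3333/0.1107) = 0.53000
  P(3)·log₂(P(3)/Q(3)) = 0.3333·log₂(0.3333/0.3179) = 0.02275

D_KL(P||Q) = -0.25913 + 0.53000 + 0.02275 = 0.29362 ≈ 0.2936 bits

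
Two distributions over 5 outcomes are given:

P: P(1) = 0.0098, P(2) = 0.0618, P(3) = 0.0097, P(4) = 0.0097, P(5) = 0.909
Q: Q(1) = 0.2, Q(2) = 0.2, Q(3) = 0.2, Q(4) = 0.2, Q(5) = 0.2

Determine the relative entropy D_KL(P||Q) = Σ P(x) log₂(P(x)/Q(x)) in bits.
1.7535 bits

D_KL(P||Q) = Σ P(x) log₂(P(x)/Q(x))

Computing term by term:
  P(1)·log₂(P(1)/Q(1)) = 0.0098·log₂(0.0098/0.2) = -0.04264
  P(2)·log₂(P(2)/Q(2)) = 0.0618·log₂(0.0618/0.2) = -0.10471
  P(3)·log₂(P(3)/Q(3)) = 0.0097·log₂(0.0097/0.2) = -0.04235
  P(4)·log₂(P(4)/Q(4)) = 0.0097·log₂(0.0097/0.2) = -0.04235
  P(5)·log₂(P(5)/Q(5)) = 0.909·log₂(0.909/0.2) = 1.98551

D_KL(P||Q) = -0.04264 - 0.10471 - 0.04235 - 0.04235 + 1.98551 = 1.75346 ≈ 1.7535 bits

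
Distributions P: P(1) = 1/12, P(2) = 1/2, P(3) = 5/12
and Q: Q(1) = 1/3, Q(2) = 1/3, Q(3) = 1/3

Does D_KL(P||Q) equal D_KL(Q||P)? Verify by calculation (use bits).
D_KL(P||Q) = 0.2600 bits, D_KL(Q||P) = 0.3644 bits. No — D_KL(P||Q) ≠ D_KL(Q||P) for this pair.

D_KL(P||Q) = Σ P(x) log₂(P(x)/Q(x))

Computing term by term:
  P(1)·log₂(P(1)/Q(1)) = (1/12)·log₂((1/12)/(1/3)) = -0.16667
  P(2)·log₂(P(2)/Q(2)) = (1/2)·log₂((1/2)/(1/3)) = 0.29248
  P(3)·log₂(P(3)/Q(3)) = (5/12)·log₂((5/12)/(1/3)) = 0.13414

D_KL(P||Q) = -0.16667 + 0.29248 + 0.13414 = 0.25995 ≈ 0.2600 bits

D_KL(Q||P) = Σ Q(x) log₂(Q(x)/P(x))

Computing term by term:
  Q(1)·log₂(Q(1)/P(1)) = (1/3)·log₂((1/3)/(1/12)) = 0.66667
  Q(2)·log₂(Q(2)/P(2)) = (1/3)·log₂((1/3)/(1/2)) = -0.19499
  Q(3)·log₂(Q(3)/P(3)) = (1/3)·log₂((1/3)/(5/12)) = -0.10731

D_KL(Q||P) = 0.66667 - 0.19499 - 0.10731 = 0.36437 ≈ 0.3644 bits

These are NOT equal (difference: 0.1044 bits). KL divergence is asymmetric: D_KL(P||Q) ≠ D_KL(Q||P) in general.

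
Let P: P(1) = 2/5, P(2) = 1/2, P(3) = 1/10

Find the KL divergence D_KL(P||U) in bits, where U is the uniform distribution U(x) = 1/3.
0.2240 bits

U(i) = 1/3 for all i

D_KL(P||U) = Σ P(x) log₂(P(x) / (1/3))
           = Σ P(x) log₂(P(x)) + log₂(3)
           = log₂(3) - H(P)

H(P) = -Σ P(x) log₂(P(x)):
  -P(1)·log₂(P(1)) = -(2/5)·log₂(2/5) = 0.52877
  -P(2)·log₂(P(2)) = -(1/2)·log₂(1/2) = 0.50000
  -P(3)·log₂(P(3)) = -(1/10)·log₂(1/10) = 0.33219
H(P) = 0.52877 + 0.50000 + 0.33219 = 1.36096 bits

log₂(3) = 1.58496 bits

D_KL(P||U) = 1.58496 - 1.36096 = 0.22400 ≈ 0.2240 bits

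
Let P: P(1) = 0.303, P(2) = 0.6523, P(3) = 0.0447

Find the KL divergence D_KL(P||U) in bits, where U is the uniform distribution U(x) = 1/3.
0.4605 bits

U(i) = 1/3 for all i

D_KL(P||U) = Σ P(x) log₂(P(x) / (1/3))
           = Σ P(x) log₂(P(x)) + log₂(3)
           = log₂(3) - H(P)

H(P) = -Σ P(x) log₂(P(x)):
  -P(1)·log₂(P(1)) = -(0.303)·log₂(0.303) = 0.52195
  -P(2)·log₂(P(2)) = -(0.6523)·log₂(0.6523) = 0.40207
  -P(3)·log₂(P(3)) = -(0.0447)·log₂(0.0447) = 0.20042
H(P) = 0.52195 + 0.40207 + 0.20042 = 1.12444 bits

log₂(3) = 1.58496 bits

D_KL(P||U) = 1.58496 - 1.12444 = 0.46052 ≈ 0.4605 bits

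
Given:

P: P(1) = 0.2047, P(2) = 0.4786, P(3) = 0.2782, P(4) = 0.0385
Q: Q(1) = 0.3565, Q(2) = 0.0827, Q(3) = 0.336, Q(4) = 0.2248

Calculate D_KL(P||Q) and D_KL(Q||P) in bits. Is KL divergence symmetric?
D_KL(P||Q) = 0.8746 bits, D_KL(Q||P) = 0.7397 bits. No, KL divergence is not symmetric.

D_KL(P||Q) = Σ P(x) log₂(P(x)/Q(x))

Computing term by term:
  P(1)·log₂(P(1)/Q(1)) = 0.2047·log₂(0.2047/0.3565) = -0.16384
  P(2)·log₂(P(2)/Q(2)) = 0.4786·log₂(0.4786/0.0827) = 1.21223
  P(3)·log₂(P(3)/Q(3)) = 0.2782·log₂(0.2782/0.336) = -0.07576
  P(4)·log₂(P(4)/Q(4)) = 0.0385·log₂(0.0385/0.2248) = -0.09801

D_KL(P||Q) = -0.16384 + 1.21223 - 0.07576 - 0.09801 = 0.87462 ≈ 0.8746 bits

D_KL(Q||P) = Σ Q(x) log₂(Q(x)/P(x))

Computing term by term:
  Q(1)·log₂(Q(1)/P(1)) = 0.3565·log₂(0.3565/0.2047) = 0.28534
  Q(2)·log₂(Q(2)/P(2)) = 0.0827·log₂(0.0827/0.4786) = -0.20947
  Q(3)·log₂(Q(3)/P(3)) = 0.336·log₂(0.336/0.2782) = 0.09151
  Q(4)·log₂(Q(4)/P(4)) = 0.2248·log₂(0.2248/0.0385) = 0.57228

D_KL(Q||P) = 0.28534 - 0.20947 + 0.09151 + 0.57228 = 0.73966 ≈ 0.7397 bits

These are NOT equal (difference: 0.1349 bits). KL divergence is asymmetric: D_KL(P||Q) ≠ D_KL(Q||P) in general.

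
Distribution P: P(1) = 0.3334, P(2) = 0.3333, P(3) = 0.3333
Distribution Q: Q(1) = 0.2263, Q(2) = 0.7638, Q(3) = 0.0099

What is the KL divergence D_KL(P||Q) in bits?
1.4785 bits

D_KL(P||Q) = Σ P(x) log₂(P(x)/Q(x))

Computing term by term:
  P(1)·log₂(P(1)/Q(1)) = 0.3334·log₂(0.3334/0.2263) = 0.18638
  P(2)·log₂(P(2)/Q(2)) = 0.3333·log₂(0.3333/0.7638) = -0.39875
  P(3)·log₂(P(3)/Q(3)) = 0.3333·log₂(0.3333/0.0099) = 1.69091

D_KL(P||Q) = 0.18638 - 0.39875 + 1.69091 = 1.47854 ≈ 1.4785 bits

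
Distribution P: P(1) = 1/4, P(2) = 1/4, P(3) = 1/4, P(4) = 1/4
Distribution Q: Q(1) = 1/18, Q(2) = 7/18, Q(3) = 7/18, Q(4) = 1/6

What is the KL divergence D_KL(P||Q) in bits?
0.3700 bits

D_KL(P||Q) = Σ P(x) log₂(P(x)/Q(x))

Computing term by term:
  P(1)·log₂(P(1)/Q(1)) = (1/4)·log₂((1/4)/(1/18)) = 0.54248
  P(2)·log₂(P(2)/Q(2)) = (1/4)·log₂((1/4)/(7/18)) = -0.15936
  P(3)·log₂(P(3)/Q(3)) = (1/4)·log₂((1/4)/(7/18)) = -0.15936
  P(4)·log₂(P(4)/Q(4)) = (1/4)·log₂((1/4)/(1/6)) = 0.14624

D_KL(P||Q) = 0.54248 - 0.15936 - 0.15936 + 0.14624 = 0.37000 ≈ 0.3700 bits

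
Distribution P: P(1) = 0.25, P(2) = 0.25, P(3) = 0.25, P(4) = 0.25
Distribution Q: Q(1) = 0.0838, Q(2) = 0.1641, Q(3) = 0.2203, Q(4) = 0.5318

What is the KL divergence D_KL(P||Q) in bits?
0.3194 bits

D_KL(P||Q) = Σ P(x) log₂(P(x)/Q(x))

Computing term by term:
  P(1)·log₂(P(1)/Q(1)) = 0.25·log₂(0.25/0.0838) = 0.39423
  P(2)·log₂(P(2)/Q(2)) = 0.25·log₂(0.25/0.1641) = 0.15184
  P(3)·log₂(P(3)/Q(3)) = 0.25·log₂(0.25/0.2203) = 0.04561
  P(4)·log₂(P(4)/Q(4)) = 0.25·log₂(0.25/0.5318) = -0.27224

D_KL(P||Q) = 0.39423 + 0.15184 + 0.04561 - 0.27224 = 0.31944 ≈ 0.3194 bits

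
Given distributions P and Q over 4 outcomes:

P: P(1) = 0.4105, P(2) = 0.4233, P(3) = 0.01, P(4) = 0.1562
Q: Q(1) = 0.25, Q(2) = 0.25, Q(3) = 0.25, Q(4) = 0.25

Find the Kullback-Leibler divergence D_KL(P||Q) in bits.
0.4629 bits

D_KL(P||Q) = Σ P(x) log₂(P(x)/Q(x))

Computing term by term:
  P(1)·log₂(P(1)/Q(1)) = 0.4105·log₂(0.4105/0.25) = 0.29369
  P(2)·log₂(P(2)/Q(2)) = 0.4233·log₂(0.4233/0.25) = 0.32160
  P(3)·log₂(P(3)/Q(3)) = 0.01·log₂(0.01/0.25) = -0.04644
  P(4)·log₂(P(4)/Q(4)) = 0.1562·log₂(0.1562/0.25) = -0.10599

D_KL(P||Q) = 0.29369 + 0.32160 - 0.04644 - 0.10599 = 0.46286 ≈ 0.4629 bits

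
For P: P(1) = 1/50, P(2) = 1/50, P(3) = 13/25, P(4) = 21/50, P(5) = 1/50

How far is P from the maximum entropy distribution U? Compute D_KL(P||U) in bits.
0.9671 bits

U(i) = 1/5 for all i

D_KL(P||U) = Σ P(x) log₂(P(x) / (1/5))
           = Σ P(x) log₂(P(x)) + log₂(5)
           = log₂(5) - H(P)

H(P) = -Σ P(x) log₂(P(x)):
  -P(1)·log₂(P(1)) = -(1/50)·log₂(1/50) = 0.11288
  -P(2)·log₂(P(2)) = -(1/50)·log₂(1/50) = 0.11288
  -P(3)·log₂(P(3)) = -(13/25)·log₂(13/25) = 0.49058
  -P(4)·log₂(P(4)) = -(21/50)·log₂(21/50) = 0.52565
  -P(5)·log₂(P(5)) = -(1/50)·log₂(1/50) = 0.11288
H(P) = 0.11288 + 0.11288 + 0.49058 + 0.52565 + 0.11288 = 1.35487 bits

log₂(5) = 2.32193 bits

D_KL(P||U) = 2.32193 - 1.35487 = 0.96706 ≈ 0.9671 bits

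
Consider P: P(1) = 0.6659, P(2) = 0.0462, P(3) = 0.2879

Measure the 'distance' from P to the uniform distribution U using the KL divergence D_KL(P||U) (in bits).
0.4722 bits

U(i) = 1/3 for all i

D_KL(P||U) = Σ P(x) log₂(P(x) / (1/3))
           = Σ P(x) log₂(P(x)) + log₂(3)
           = log₂(3) - H(P)

H(P) = -Σ P(x) log₂(P(x)):
  -P(1)·log₂(P(1)) = -(0.6659)·log₂(0.6659) = 0.39063
  -P(2)·log₂(P(2)) = -(0.0462)·log₂(0.0462) = 0.20494
  -P(3)·log₂(P(3)) = -(0.2879)·log₂(0.2879) = 0.51717
H(P) = 0.39063 + 0.20494 + 0.51717 = 1.11274 bits

log₂(3) = 1.58496 bits

D_KL(P||U) = 1.58496 - 1.11274 = 0.47222 ≈ 0.4722 bits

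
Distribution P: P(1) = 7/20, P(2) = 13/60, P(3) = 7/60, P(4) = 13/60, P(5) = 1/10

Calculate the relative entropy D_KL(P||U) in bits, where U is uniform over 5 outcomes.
0.1419 bits

U(i) = 1/5 for all i

D_KL(P||U) = Σ P(x) log₂(P(x) / (1/5))
           = Σ P(x) log₂(P(x)) + log₂(5)
           = log₂(5) - H(P)

H(P) = -Σ P(x) log₂(P(x)):
  -P(1)·log₂(P(1)) = -(7/20)·log₂(7/20) = 0.53010
  -P(2)·log₂(P(2)) = -(13/60)·log₂(13/60) = 0.47806
  -P(3)·log₂(P(3)) = -(7/60)·log₂(7/60) = 0.36161
  -P(4)·log₂(P(4)) = -(13/60)·log₂(13/60) = 0.47806
  -P(5)·log₂(P(5)) = -(1/10)·log₂(1/10) = 0.33219
H(P) = 0.53010 + 0.47806 + 0.36161 + 0.47806 + 0.33219 = 2.18002 bits

log₂(5) = 2.32193 bits

D_KL(P||U) = 2.32193 - 2.18002 = 0.14191 ≈ 0.1419 bits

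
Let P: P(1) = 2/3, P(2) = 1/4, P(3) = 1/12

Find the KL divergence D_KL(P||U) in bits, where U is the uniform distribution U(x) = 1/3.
0.3962 bits

U(i) = 1/3 for all i

D_KL(P||U) = Σ P(x) log₂(P(x) / (1/3))
           = Σ P(x) log₂(P(x)) + log₂(3)
           = log₂(3) - H(P)

H(P) = -Σ P(x) log₂(P(x)):
  -P(1)·log₂(P(1)) = -(2/3)·log₂(2/3) = 0.38998
  -P(2)·log₂(P(2)) = -(1/4)·log₂(1/4) = 0.50000
  -P(3)·log₂(P(3)) = -(1/12)·log₂(1/12) = 0.29875
H(P) = 0.38998 + 0.50000 + 0.29875 = 1.18873 bits

log₂(3) = 1.58496 bits

D_KL(P||U) = 1.58496 - 1.18873 = 0.39623 ≈ 0.3962 bits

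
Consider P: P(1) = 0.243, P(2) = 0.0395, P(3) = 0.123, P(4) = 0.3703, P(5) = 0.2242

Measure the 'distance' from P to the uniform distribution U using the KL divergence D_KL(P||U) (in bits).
0.2556 bits

U(i) = 1/5 for all i

D_KL(P||U) = Σ P(x) log₂(P(x) / (1/5))
           = Σ P(x) log₂(P(x)) + log₂(5)
           = log₂(5) - H(P)

H(P) = -Σ P(x) log₂(P(x)):
  -P(1)·log₂(P(1)) = -(0.243)·log₂(0.243) = 0.49596
  -P(2)·log₂(P(2)) = -(0.0395)·log₂(0.0395) = 0.18415
  -P(3)·log₂(P(3)) = -(0.123)·log₂(0.123) = 0.37186
  -P(4)·log₂(P(4)) = -(0.3703)·log₂(0.3703) = 0.53073
  -P(5)·log₂(P(5)) = -(0.2242)·log₂(0.2242) = 0.48363
H(P) = 0.49596 + 0.18415 + 0.37186 + 0.53073 + 0.48363 = 2.06633 bits

log₂(5) = 2.32193 bits

D_KL(P||U) = 2.32193 - 2.06633 = 0.25560 ≈ 0.2556 bits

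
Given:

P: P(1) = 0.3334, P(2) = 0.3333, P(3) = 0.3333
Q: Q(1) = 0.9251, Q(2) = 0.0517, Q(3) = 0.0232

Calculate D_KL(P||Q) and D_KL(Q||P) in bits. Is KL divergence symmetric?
D_KL(P||Q) = 1.6866 bits, D_KL(Q||P) = 1.1339 bits. No, KL divergence is not symmetric.

D_KL(P||Q) = Σ P(x) log₂(P(x)/Q(x))

Computing term by term:
  P(1)·log₂(P(1)/Q(1)) = 0.3334·log₂(0.3334/0.9251) = -0.49088
  P(2)·log₂(P(2)/Q(2)) = 0.3333·log₂(0.3333/0.0517) = 0.89611
  P(3)·log₂(P(3)/Q(3)) = 0.3333·log₂(0.3333/0.0232) = 1.28141

D_KL(P||Q) = -0.49088 + 0.89611 + 1.28141 = 1.68664 ≈ 1.6866 bits

D_KL(Q||P) = Σ Q(x) log₂(Q(x)/P(x))

Computing term by term:
  Q(1)·log₂(Q(1)/P(1)) = 0.9251·log₂(0.9251/0.3334) = 1.36208
  Q(2)·log₂(Q(2)/P(2)) = 0.0517·log₂(0.0517/0.3333) = -0.13900
  Q(3)·log₂(Q(3)/P(3)) = 0.0232·log₂(0.0232/0.3333) = -0.08920

D_KL(Q||P) = 1.36208 - 0.13900 - 0.08920 = 1.13388 ≈ 1.1339 bits

These are NOT equal (difference: 0.5527 bits). KL divergence is asymmetric: D_KL(P||Q) ≠ D_KL(Q||P) in general.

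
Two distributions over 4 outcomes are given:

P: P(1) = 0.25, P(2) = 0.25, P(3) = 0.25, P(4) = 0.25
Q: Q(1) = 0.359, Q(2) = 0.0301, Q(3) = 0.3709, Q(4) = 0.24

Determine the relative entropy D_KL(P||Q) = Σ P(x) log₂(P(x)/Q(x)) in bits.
0.5055 bits

D_KL(P||Q) = Σ P(x) log₂(P(x)/Q(x))

Computing term by term:
  P(1)·log₂(P(1)/Q(1)) = 0.25·log₂(0.25/0.359) = -0.13051
  P(2)·log₂(P(2)/Q(2)) = 0.25·log₂(0.25/0.0301) = 0.76352
  P(3)·log₂(P(3)/Q(3)) = 0.25·log₂(0.25/0.3709) = -0.14228
  P(4)·log₂(P(4)/Q(4)) = 0.25·log₂(0.25/0.24) = 0.01472

D_KL(P||Q) = -0.13051 + 0.76352 - 0.14228 + 0.01472 = 0.50545 ≈ 0.5055 bits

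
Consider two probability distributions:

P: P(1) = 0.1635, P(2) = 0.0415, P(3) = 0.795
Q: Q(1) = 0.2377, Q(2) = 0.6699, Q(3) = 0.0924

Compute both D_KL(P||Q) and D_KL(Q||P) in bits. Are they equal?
D_KL(P||Q) = 2.2137 bits, D_KL(Q||P) = 2.5296 bits. No, they are not equal.

D_KL(P||Q) = Σ P(x) log₂(P(x)/Q(x))

Computing term by term:
  P(1)·log₂(P(1)/Q(1)) = 0.1635·log₂(0.1635/0.2377) = -0.08827
  P(2)·log₂(P(2)/Q(2)) = 0.0415·log₂(0.0415/0.6699) = -0.16653
  P(3)·log₂(P(3)/Q(3)) = 0.795·log₂(0.795/0.0924) = 2.46847

D_KL(P||Q) = -0.08827 - 0.16653 + 2.46847 = 2.21367 ≈ 2.2137 bits

D_KL(Q||P) = Σ Q(x) log₂(Q(x)/P(x))

Computing term by term:
  Q(1)·log₂(Q(1)/P(1)) = 0.2377·log₂(0.2377/0.1635) = 0.12832
  Q(2)·log₂(Q(2)/P(2)) = 0.6699·log₂(0.6699/0.0415) = 2.68815
  Q(3)·log₂(Q(3)/P(3)) = 0.0924·log₂(0.0924/0.795) = -0.28690

D_KL(Q||P) = 0.12832 + 2.68815 - 0.28690 = 2.52957 ≈ 2.5296 bits

These are NOT equal (difference: 0.3159 bits). KL divergence is asymmetric: D_KL(P||Q) ≠ D_KL(Q||P) in general.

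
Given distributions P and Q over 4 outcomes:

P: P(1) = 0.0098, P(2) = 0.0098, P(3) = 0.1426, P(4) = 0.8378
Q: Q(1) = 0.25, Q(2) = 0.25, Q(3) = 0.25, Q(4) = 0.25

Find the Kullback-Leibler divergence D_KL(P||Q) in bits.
1.2546 bits

D_KL(P||Q) = Σ P(x) log₂(P(x)/Q(x))

Computing term by term:
  P(1)·log₂(P(1)/Q(1)) = 0.0098·log₂(0.0098/0.25) = -0.04580
  P(2)·log₂(P(2)/Q(2)) = 0.0098·log₂(0.0098/0.25) = -0.04580
  P(3)·log₂(P(3)/Q(3)) = 0.1426·log₂(0.1426/0.25) = -0.11550
  P(4)·log₂(P(4)/Q(4)) = 0.8378·log₂(0.8378/0.25) = 1.46169

D_KL(P||Q) = -0.04580 - 0.04580 - 0.11550 + 1.46169 = 1.25459 ≈ 1.2546 bits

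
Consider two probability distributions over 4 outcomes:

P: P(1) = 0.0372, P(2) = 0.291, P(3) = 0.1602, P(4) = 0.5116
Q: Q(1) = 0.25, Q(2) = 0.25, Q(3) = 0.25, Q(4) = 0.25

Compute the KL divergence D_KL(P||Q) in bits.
0.3872 bits

D_KL(P||Q) = Σ P(x) log₂(P(x)/Q(x))

Computing term by term:
  P(1)·log₂(P(1)/Q(1)) = 0.0372·log₂(0.0372/0.25) = -0.10225
  P(2)·log₂(P(2)/Q(2)) = 0.291·log₂(0.291/0.25) = 0.06376
  P(3)·log₂(P(3)/Q(3)) = 0.1602·log₂(0.1602/0.25) = -0.10286
  P(4)·log₂(P(4)/Q(4)) = 0.5116·log₂(0.5116/0.25) = 0.52853

D_KL(P||Q) = -0.10225 + 0.06376 - 0.10286 + 0.52853 = 0.38718 ≈ 0.3872 bits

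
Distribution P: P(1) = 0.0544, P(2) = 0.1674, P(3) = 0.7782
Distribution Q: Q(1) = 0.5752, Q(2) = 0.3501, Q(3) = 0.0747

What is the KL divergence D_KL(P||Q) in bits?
2.2678 bits

D_KL(P||Q) = Σ P(x) log₂(P(x)/Q(x))

Computing term by term:
  P(1)·log₂(P(1)/Q(1)) = 0.0544·log₂(0.0544/0.5752) = -0.18509
  P(2)·log₂(P(2)/Q(2)) = 0.1674·log₂(0.1674/0.3501) = -0.17819
  P(3)·log₂(P(3)/Q(3)) = 0.7782·log₂(0.7782/0.0747) = 2.63106

D_KL(P||Q) = -0.18509 - 0.17819 + 2.63106 = 2.26778 ≈ 2.2678 bits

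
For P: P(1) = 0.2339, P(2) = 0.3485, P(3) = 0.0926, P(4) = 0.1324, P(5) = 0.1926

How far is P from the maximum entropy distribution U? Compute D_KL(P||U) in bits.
0.1399 bits

U(i) = 1/5 for all i

D_KL(P||U) = Σ P(x) log₂(P(x) / (1/5))
           = Σ P(x) log₂(P(x)) + log₂(5)
           = log₂(5) - H(P)

H(P) = -Σ P(x) log₂(P(x)):
  -P(1)·log₂(P(1)) = -(0.2339)·log₂(0.2339) = 0.49026
  -P(2)·log₂(P(2)) = -(0.3485)·log₂(0.3485) = 0.52999
  -P(3)·log₂(P(3)) = -(0.0926)·log₂(0.0926) = 0.31788
  -P(4)·log₂(P(4)) = -(0.1324)·log₂(0.1324) = 0.38621
  -P(5)·log₂(P(5)) = -(0.1926)·log₂(0.1926) = 0.45768
H(P) = 0.49026 + 0.52999 + 0.31788 + 0.38621 + 0.45768 = 2.18202 bits

log₂(5) = 2.32193 bits

D_KL(P||U) = 2.32193 - 2.18202 = 0.13991 ≈ 0.1399 bits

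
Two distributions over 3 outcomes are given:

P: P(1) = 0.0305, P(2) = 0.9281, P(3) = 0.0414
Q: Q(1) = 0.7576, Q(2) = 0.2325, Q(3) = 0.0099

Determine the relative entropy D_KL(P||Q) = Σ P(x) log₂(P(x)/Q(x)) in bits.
1.7976 bits

D_KL(P||Q) = Σ P(x) log₂(P(x)/Q(x))

Computing term by term:
  P(1)·log₂(P(1)/Q(1)) = 0.0305·log₂(0.0305/0.7576) = -0.14135
  P(2)·log₂(P(2)/Q(2)) = 0.9281·log₂(0.9281/0.2325) = 1.85346
  P(3)·log₂(P(3)/Q(3)) = 0.0414·log₂(0.0414/0.0099) = 0.08545

D_KL(P||Q) = -0.14135 + 1.85346 + 0.08545 = 1.79756 ≈ 1.7976 bits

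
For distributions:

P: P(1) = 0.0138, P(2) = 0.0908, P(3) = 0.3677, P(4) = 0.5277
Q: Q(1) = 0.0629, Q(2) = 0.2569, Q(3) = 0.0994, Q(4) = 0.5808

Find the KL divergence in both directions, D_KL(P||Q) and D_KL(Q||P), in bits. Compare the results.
D_KL(P||Q) = 0.4545 bits, D_KL(Q||P) = 0.4159 bits. D_KL(P||Q) is larger than D_KL(Q||P) by 0.0386 bits; the two directions differ.

D_KL(P||Q) = Σ P(x) log₂(P(x)/Q(x))

Computing term by term:
  P(1)·log₂(P(1)/Q(1)) = 0.0138·log₂(0.0138/0.0629) = -0.03020
  P(2)·log₂(P(2)/Q(2)) = 0.0908·log₂(0.0908/0.2569) = -0.13624
  P(3)·log₂(P(3)/Q(3)) = 0.3677·log₂(0.3677/0.0994) = 0.69393
  P(4)·log₂(P(4)/Q(4)) = 0.5277·log₂(0.5277/0.5808) = -0.07299

D_KL(P||Q) = -0.03020 - 0.13624 + 0.69393 - 0.07299 = 0.45450 ≈ 0.4545 bits

D_KL(Q||P) = Σ Q(x) log₂(Q(x)/P(x))

Computing term by term:
  Q(1)·log₂(Q(1)/P(1)) = 0.0629·log₂(0.0629/0.0138) = 0.13765
  Q(2)·log₂(Q(2)/P(2)) = 0.2569·log₂(0.2569/0.0908) = 0.38546
  Q(3)·log₂(Q(3)/P(3)) = 0.0994·log₂(0.0994/0.3677) = -0.18759
  Q(4)·log₂(Q(4)/P(4)) = 0.5808·log₂(0.5808/0.5277) = 0.08034

D_KL(Q||P) = 0.13765 + 0.38546 - 0.18759 + 0.08034 = 0.41586 ≈ 0.4159 bits

These are NOT equal (difference: 0.0386 bits). KL divergence is asymmetric: D_KL(P||Q) ≠ D_KL(Q||P) in general.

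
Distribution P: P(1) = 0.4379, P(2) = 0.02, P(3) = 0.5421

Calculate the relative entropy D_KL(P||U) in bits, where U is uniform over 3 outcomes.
0.4715 bits

U(i) = 1/3 for all i

D_KL(P||U) = Σ P(x) log₂(P(x) / (1/3))
           = Σ P(x) log₂(P(x)) + log₂(3)
           = log₂(3) - H(P)

H(P) = -Σ P(x) log₂(P(x)):
  -P(1)·log₂(P(1)) = -(0.4379)·log₂(0.4379) = 0.52168
  -P(2)·log₂(P(2)) = -(0.02)·log₂(0.02) = 0.11288
  -P(3)·log₂(P(3)) = -(0.5421)·log₂(0.5421) = 0.47887
H(P) = 0.52168 + 0.11288 + 0.47887 = 1.11343 bits

log₂(3) = 1.58496 bits

D_KL(P||U) = 1.58496 - 1.11343 = 0.47153 ≈ 0.4715 bits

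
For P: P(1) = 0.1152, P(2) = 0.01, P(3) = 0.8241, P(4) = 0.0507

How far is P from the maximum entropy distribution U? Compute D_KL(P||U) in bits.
1.1263 bits

U(i) = 1/4 for all i

D_KL(P||U) = Σ P(x) log₂(P(x) / (1/4))
           = Σ P(x) log₂(P(x)) + log₂(4)
           = log₂(4) - H(P)

H(P) = -Σ P(x) log₂(P(x)):
  -P(1)·log₂(P(1)) = -(0.1152)·log₂(0.1152) = 0.35917
  -P(2)·log₂(P(2)) = -(0.01)·log₂(0.01) = 0.06644
  -P(3)·log₂(P(3)) = -(0.8241)·log₂(0.8241) = 0.23001
  -P(4)·log₂(P(4)) = -(0.0507)·log₂(0.0507) = 0.21810
H(P) = 0.35917 + 0.06644 + 0.23001 + 0.21810 = 0.87372 bits

log₂(4) = 2.00000 bits

D_KL(P||U) = 2.00000 - 0.87372 = 1.12628 ≈ 1.1263 bits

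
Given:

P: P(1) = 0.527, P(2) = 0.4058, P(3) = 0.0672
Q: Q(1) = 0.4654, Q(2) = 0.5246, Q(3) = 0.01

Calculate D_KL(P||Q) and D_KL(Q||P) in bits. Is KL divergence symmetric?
D_KL(P||Q) = 0.1289 bits, D_KL(Q||P) = 0.0834 bits. No, KL divergence is not symmetric.

D_KL(P||Q) = Σ P(x) log₂(P(x)/Q(x))

Computing term by term:
  P(1)·log₂(P(1)/Q(1)) = 0.527·log₂(0.527/0.4654) = 0.09451
  P(2)·log₂(P(2)/Q(2)) = 0.4058·log₂(0.4058/0.5246) = -0.15033
  P(3)·log₂(P(3)/Q(3)) = 0.0672·log₂(0.0672/0.01) = 0.18470

D_KL(P||Q) = 0.09451 - 0.15033 + 0.18470 = 0.12888 ≈ 0.1289 bits

D_KL(Q||P) = Σ Q(x) log₂(Q(x)/P(x))

Computing term by term:
  Q(1)·log₂(Q(1)/P(1)) = 0.4654·log₂(0.4654/0.527) = -0.08346
  Q(2)·log₂(Q(2)/P(2)) = 0.5246·log₂(0.5246/0.4058) = 0.19434
  Q(3)·log₂(Q(3)/P(3)) = 0.01·log₂(0.01/0.0672) = -0.02748

D_KL(Q||P) = -0.08346 + 0.19434 - 0.02748 = 0.08340 ≈ 0.0834 bits

These are NOT equal (difference: 0.0455 bits). KL divergence is asymmetric: D_KL(P||Q) ≠ D_KL(Q||P) in general.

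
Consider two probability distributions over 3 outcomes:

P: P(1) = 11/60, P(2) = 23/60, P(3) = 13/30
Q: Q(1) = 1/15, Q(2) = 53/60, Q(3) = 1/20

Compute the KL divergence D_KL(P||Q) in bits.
1.1559 bits

D_KL(P||Q) = Σ P(x) log₂(P(x)/Q(x))

Computing term by term:
  P(1)·log₂(P(1)/Q(1)) = (11/60)·log₂((11/60)/(1/15)) = 0.26756
  P(2)·log₂(P(2)/Q(2)) = (23/60)·log₂((23/60)/(53/60)) = -0.46167
  P(3)·log₂(P(3)/Q(3)) = (13/30)·log₂((13/30)/(1/20)) = 1.35004

D_KL(P||Q) = 0.26756 - 0.46167 + 1.35004 = 1.15593 ≈ 1.1559 bits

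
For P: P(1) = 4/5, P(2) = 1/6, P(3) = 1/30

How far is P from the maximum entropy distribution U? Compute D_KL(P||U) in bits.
0.7330 bits

U(i) = 1/3 for all i

D_KL(P||U) = Σ P(x) log₂(P(x) / (1/3))
           = Σ P(x) log₂(P(x)) + log₂(3)
           = log₂(3) - H(P)

H(P) = -Σ P(x) log₂(P(x)):
  -P(1)·log₂(P(1)) = -(4/5)·log₂(4/5) = 0.25754
  -P(2)·log₂(P(2)) = -(1/6)·log₂(1/6) = 0.43083
  -P(3)·log₂(P(3)) = -(1/30)·log₂(1/30) = 0.16356
H(P) = 0.25754 + 0.43083 + 0.16356 = 0.85193 bits

log₂(3) = 1.58496 bits

D_KL(P||U) = 1.58496 - 0.85193 = 0.73303 ≈ 0.7330 bits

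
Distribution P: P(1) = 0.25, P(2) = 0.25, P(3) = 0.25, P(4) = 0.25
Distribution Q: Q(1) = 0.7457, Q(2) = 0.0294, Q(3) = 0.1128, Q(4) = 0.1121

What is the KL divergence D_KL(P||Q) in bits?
0.9542 bits

D_KL(P||Q) = Σ P(x) log₂(P(x)/Q(x))

Computing term by term:
  P(1)·log₂(P(1)/Q(1)) = 0.25·log₂(0.25/0.7457) = -0.39417
  P(2)·log₂(P(2)/Q(2)) = 0.25·log₂(0.25/0.0294) = 0.77201
  P(3)·log₂(P(3)/Q(3)) = 0.25·log₂(0.25/0.1128) = 0.28704
  P(4)·log₂(P(4)/Q(4)) = 0.25·log₂(0.25/0.1121) = 0.28929

D_KL(P||Q) = -0.39417 + 0.77201 + 0.28704 + 0.28929 = 0.95417 ≈ 0.9542 bits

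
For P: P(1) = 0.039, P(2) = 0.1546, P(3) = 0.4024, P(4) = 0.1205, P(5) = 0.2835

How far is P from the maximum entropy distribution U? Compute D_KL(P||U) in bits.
0.3111 bits

U(i) = 1/5 for all i

D_KL(P||U) = Σ P(x) log₂(P(x) / (1/5))
           = Σ P(x) log₂(P(x)) + log₂(5)
           = log₂(5) - H(P)

H(P) = -Σ P(x) log₂(P(x)):
  -P(1)·log₂(P(1)) = -(0.039)·log₂(0.039) = 0.18253
  -P(2)·log₂(P(2)) = -(0.1546)·log₂(0.1546) = 0.41640
  -P(3)·log₂(P(3)) = -(0.4024)·log₂(0.4024) = 0.52847
  -P(4)·log₂(P(4)) = -(0.1205)·log₂(0.1205) = 0.36787
  -P(5)·log₂(P(5)) = -(0.2835)·log₂(0.2835) = 0.51557
H(P) = 0.18253 + 0.41640 + 0.52847 + 0.36787 + 0.51557 = 2.01084 bits

log₂(5) = 2.32193 bits

D_KL(P||U) = 2.32193 - 2.01084 = 0.31109 ≈ 0.3111 bits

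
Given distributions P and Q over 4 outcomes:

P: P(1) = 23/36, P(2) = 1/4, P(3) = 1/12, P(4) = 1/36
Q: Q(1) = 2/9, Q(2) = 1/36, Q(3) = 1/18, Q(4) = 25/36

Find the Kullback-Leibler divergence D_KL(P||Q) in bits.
1.6856 bits

D_KL(P||Q) = Σ P(x) log₂(P(x)/Q(x))

Computing term by term:
  P(1)·log₂(P(1)/Q(1)) = (23/36)·log₂((23/36)/(2/9)) = 0.97339
  P(2)·log₂(P(2)/Q(2)) = (1/4)·log₂((1/4)/(1/36)) = 0.79248
  P(3)·log₂(P(3)/Q(3)) = (1/12)·log₂((1/12)/(1/18)) = 0.04875
  P(4)·log₂(P(4)/Q(4)) = (1/36)·log₂((1/36)/(25/36)) = -0.12900

D_KL(P||Q) = 0.97339 + 0.79248 + 0.04875 - 0.12900 = 1.68562 ≈ 1.6856 bits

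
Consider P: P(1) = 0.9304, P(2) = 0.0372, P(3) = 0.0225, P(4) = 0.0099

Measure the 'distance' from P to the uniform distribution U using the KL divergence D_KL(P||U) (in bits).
1.5374 bits

U(i) = 1/4 for all i

D_KL(P||U) = Σ P(x) log₂(P(x) / (1/4))
           = Σ P(x) log₂(P(x)) + log₂(4)
           = log₂(4) - H(P)

H(P) = -Σ P(x) log₂(P(x)):
  -P(1)·log₂(P(1)) = -(0.9304)·log₂(0.9304) = 0.09683
  -P(2)·log₂(P(2)) = -(0.0372)·log₂(0.0372) = 0.17665
  -P(3)·log₂(P(3)) = -(0.0225)·log₂(0.0225) = 0.12316
  -P(4)·log₂(P(4)) = -(0.0099)·log₂(0.0099) = 0.06592
H(P) = 0.09683 + 0.17665 + 0.12316 + 0.06592 = 0.46256 bits

log₂(4) = 2.00000 bits

D_KL(P||U) = 2.00000 - 0.46256 = 1.53744 ≈ 1.5374 bits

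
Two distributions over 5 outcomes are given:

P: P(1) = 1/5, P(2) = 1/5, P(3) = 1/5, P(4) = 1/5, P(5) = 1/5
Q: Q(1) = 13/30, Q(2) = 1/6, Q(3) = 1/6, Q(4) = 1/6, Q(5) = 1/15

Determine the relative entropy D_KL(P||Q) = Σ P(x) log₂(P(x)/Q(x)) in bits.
0.2517 bits

D_KL(P||Q) = Σ P(x) log₂(P(x)/Q(x))

Computing term by term:
  P(1)·log₂(P(1)/Q(1)) = (1/5)·log₂((1/5)/(13/30)) = -0.22310
  P(2)·log₂(P(2)/Q(2)) = (1/5)·log₂((1/5)/(1/6)) = 0.05261
  P(3)·log₂(P(3)/Q(3)) = (1/5)·log₂((1/5)/(1/6)) = 0.05261
  P(4)·log₂(P(4)/Q(4)) = (1/5)·log₂((1/5)/(1/6)) = 0.05261
  P(5)·log₂(P(5)/Q(5)) = (1/5)·log₂((1/5)/(1/15)) = 0.31699

D_KL(P||Q) = -0.22310 + 0.05261 + 0.05261 + 0.05261 + 0.31699 = 0.25172 ≈ 0.2517 bits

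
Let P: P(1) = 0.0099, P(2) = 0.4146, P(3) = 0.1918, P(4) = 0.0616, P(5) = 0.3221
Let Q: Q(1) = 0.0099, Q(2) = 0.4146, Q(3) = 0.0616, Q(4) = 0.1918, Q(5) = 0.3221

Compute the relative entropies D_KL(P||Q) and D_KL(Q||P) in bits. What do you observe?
D_KL(P||Q) = 0.2133 bits, D_KL(Q||P) = 0.2133 bits. The two directions give the same value here, because Q is a self-inverse relabeling of P; in general KL divergence is asymmetric.

D_KL(P||Q) = Σ P(x) log₂(P(x)/Q(x))

Computing term by term:
  P(1)·log₂(P(1)/Q(1)) = 0.0099·log₂(0.0099/0.0099) = 0.00000
  P(2)·log₂(P(2)/Q(2)) = 0.4146·log₂(0.4146/0.4146) = 0.00000
  P(3)·log₂(P(3)/Q(3)) = 0.1918·log₂(0.1918/0.0616) = 0.31428
  P(4)·log₂(P(4)/Q(4)) = 0.0616·log₂(0.0616/0.1918) = -0.10094
  P(5)·log₂(P(5)/Q(5)) = 0.3221·log₂(0.3221/0.3221) = 0.00000

D_KL(P||Q) = 0.00000 + 0.00000 + 0.31428 - 0.10094 + 0.00000 = 0.21334 ≈ 0.2133 bits

D_KL(Q||P) = Σ Q(x) log₂(Q(x)/P(x))

Computing term by term:
  Q(1)·log₂(Q(1)/P(1)) = 0.0099·log₂(0.0099/0.0099) = 0.00000
  Q(2)·log₂(Q(2)/P(2)) = 0.4146·log₂(0.4146/0.4146) = 0.00000
  Q(3)·log₂(Q(3)/P(3)) = 0.0616·log₂(0.0616/0.1918) = -0.10094
  Q(4)·log₂(Q(4)/P(4)) = 0.1918·log₂(0.1918/0.0616) = 0.31428
  Q(5)·log₂(Q(5)/P(5)) = 0.3221·log₂(0.3221/0.3221) = 0.00000

D_KL(Q||P) = 0.00000 + 0.00000 - 0.10094 + 0.31428 + 0.00000 = 0.21334 ≈ 0.2133 bits

These ARE equal here. Q is P with outcomes relabeled (Q(3) = P(4), Q(4) = P(3)) by a relabeling that is its own inverse, so the two sums contain exactly the same terms in a different order. This is a special case — KL divergence is not symmetric in general: D_KL(P||Q) ≠ D_KL(Q||P) for most P, Q.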